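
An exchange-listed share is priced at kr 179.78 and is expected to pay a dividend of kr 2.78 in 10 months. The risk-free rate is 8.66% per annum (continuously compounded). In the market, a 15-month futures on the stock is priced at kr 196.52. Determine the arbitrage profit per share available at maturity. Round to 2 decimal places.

PV(dividends) I = 2.78·e^(−0.0866·10/12) = 2.5864
Fair futures F* = (S − I)·e^(rT) = (179.78 − 2.5864)·e^0.108250 = 177.1936 × 1.114326 = 197.4514
Market kr 196.52 < fair 197.4514: forward underpriced → reverse cash-and-carry (short the stock, invest proceeds at r, pay the dividends, go long the forward).
Profit at T = |F_mkt − F*| = |196.52 − 197.4514| = kr 0.93 per share

kr 0.93 per share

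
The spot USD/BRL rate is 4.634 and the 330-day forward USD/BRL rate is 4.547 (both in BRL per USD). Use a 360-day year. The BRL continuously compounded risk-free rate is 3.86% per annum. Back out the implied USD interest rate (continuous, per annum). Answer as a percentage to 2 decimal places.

5.93%

F = S·e^((r_BRL − r_USD)T) ⇒ r_USD = r_BRL − ln(F/S)/T
ln(4.547/4.634) = -0.018953; /(330/360) = -0.020676
r_USD = 0.0386 + 0.020676 = 0.059276
r_USD = 5.93%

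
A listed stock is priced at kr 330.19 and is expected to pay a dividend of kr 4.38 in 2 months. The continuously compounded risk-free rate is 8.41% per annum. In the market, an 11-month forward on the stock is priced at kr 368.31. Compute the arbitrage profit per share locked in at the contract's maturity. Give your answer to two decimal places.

kr 16.32 per share

PV(dividends) I = 4.38·e^(−0.0841·2/12) = 4.3190
Fair forward F* = (S − I)·e^(rT) = (330.19 − 4.3190)·e^0.077092 = 325.8710 × 1.080141 = 351.9866
Market kr 368.31 > fair 351.9866: forward overpriced → cash-and-carry (borrow at r, buy the stock and collect the dividends, short the forward).
Profit at T = |F_mkt − F*| = |368.31 − 351.9866| = kr 16.32 per share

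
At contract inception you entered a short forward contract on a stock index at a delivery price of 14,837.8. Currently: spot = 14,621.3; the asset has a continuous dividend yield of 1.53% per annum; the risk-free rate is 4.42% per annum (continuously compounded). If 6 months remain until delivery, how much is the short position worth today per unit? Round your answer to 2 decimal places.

3.61

Current fair forward for the remaining 6 months: F = S·e^((r − q)·T), (r − q) = 0.0442 − 0.0153 = 0.0289
F = 14621.3 · e^(0.0289 × 6/12) = 14621.3 × 1.01455491 = 14834.1117
Value of long forward = (F − K)·e^(−rT) = (14834.1117 − 14837.8) · e^(−0.0442·6/12)
= -3.6883 × 0.97814242 = -3.61
Short position value = −(long value) = 3.61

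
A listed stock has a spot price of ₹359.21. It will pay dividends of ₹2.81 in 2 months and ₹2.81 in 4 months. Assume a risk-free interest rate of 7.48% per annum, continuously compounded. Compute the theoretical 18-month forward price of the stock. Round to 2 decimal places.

PV(dividends) I = 2.81·e^(−0.0748·2/12) + 2.81·e^(−0.0748·4/12)
I = 2.7752 + 2.7408 = 5.5160
F = (S − I)·e^(rT) = (359.21 − 5.5160) · e^(0.0748·18/12)
= 353.6940 · e^0.112200 = 353.6940 × 1.118737 = ₹395.69

₹395.69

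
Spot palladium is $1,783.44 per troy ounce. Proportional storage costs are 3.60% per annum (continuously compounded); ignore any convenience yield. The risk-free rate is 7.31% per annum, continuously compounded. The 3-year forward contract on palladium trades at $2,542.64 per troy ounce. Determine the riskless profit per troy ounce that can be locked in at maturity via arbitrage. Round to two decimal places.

$68.62 per troy ounce

Fair forward: F* = S·e^(carry·T), with carry = (r + u) = 0.0731 + 0.0360 = 0.1091
F* = 1783.44 · e^(0.1091 × 3) = 1783.44 · e^0.32730000 = 1783.44 × 1.38721758 = $2474.0193
Market $2542.64 > fair $2474.0193: forward overpriced → cash-and-carry (buy spot, short the forward).
At maturity, profit = |F_mkt − F*| = |2542.64 − 2474.0193| = $68.62 per troy ounce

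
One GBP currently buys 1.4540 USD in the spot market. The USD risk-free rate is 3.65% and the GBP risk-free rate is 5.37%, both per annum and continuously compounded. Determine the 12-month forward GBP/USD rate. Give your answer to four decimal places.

1.4292

F = S·e^((r_USD − r_GBP)T) = 1.4540 · e^((0.0365 − 0.0537) × 12/12)
= 1.4540 · e^-0.017200 = 1.4540 × 0.982947
F = 1.4292 USD per GBP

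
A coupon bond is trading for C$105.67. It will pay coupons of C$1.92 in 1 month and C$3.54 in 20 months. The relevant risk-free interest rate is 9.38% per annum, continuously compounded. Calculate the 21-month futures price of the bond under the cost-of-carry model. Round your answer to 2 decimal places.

PV(coupons) I = 1.92·e^(−0.0938·1/12) + 3.54·e^(−0.0938·20/12)
I = 1.9051 + 3.0277 = 4.9328
F = (S − I)·e^(rT) = (105.67 − 4.9328) · e^(0.0938·21/12)
= 100.7372 · e^0.164150 = 100.7372 × 1.178391 = C$118.71

C$118.71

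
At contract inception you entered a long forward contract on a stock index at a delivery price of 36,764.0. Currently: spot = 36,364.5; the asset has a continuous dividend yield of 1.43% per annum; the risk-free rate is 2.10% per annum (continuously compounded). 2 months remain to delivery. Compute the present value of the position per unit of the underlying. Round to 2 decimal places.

Current fair forward for the remaining 2 months: F = S·e^((r − q)·T), (r − q) = 0.0210 − 0.0143 = 0.0067
F = 36364.5 · e^(0.0067 × 2/12) = 36364.5 × 1.00111729 = 36405.1297
Value of long forward = (F − K)·e^(−rT) = (36405.1297 − 36764.0) · e^(−0.0210·2/12)
= -358.8703 × 0.99650612 = -357.62

-357.62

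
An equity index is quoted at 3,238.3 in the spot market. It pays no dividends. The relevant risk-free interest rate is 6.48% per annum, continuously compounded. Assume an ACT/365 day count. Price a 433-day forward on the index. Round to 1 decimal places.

F = S·e^(rT) = 3238.3 · e^(0.0648 × 433/365)
= 3238.3 · e^0.076872 = 3238.3 × 1.079904
F = 3,497.1

3,497.1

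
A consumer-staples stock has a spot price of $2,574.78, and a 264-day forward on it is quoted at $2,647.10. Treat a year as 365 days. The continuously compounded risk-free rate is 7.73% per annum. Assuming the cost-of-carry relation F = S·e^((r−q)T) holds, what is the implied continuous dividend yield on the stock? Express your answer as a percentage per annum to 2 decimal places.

From F = S·e^((r−q)T): (r − q) = ln(F/S)/T
ln(2647.10/2574.78) = ln(1.028088) = 0.027701
(r − q) = 0.027701 / (264/365) = 0.038299
q = r − ln(F/S)/T = 0.0773 − 0.038299 = 0.039001
q = 3.90%

3.90%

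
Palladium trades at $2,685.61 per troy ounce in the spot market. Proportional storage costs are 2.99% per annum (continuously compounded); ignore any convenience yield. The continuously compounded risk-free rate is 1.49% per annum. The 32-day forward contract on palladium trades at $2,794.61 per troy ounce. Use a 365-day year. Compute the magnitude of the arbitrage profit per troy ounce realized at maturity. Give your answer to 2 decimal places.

Fair forward: F* = S·e^(carry·T), with carry = (r + u) = 0.0149 + 0.0299 = 0.0448
F* = 2685.61 · e^(0.0448 × 32/365) = 2685.61 · e^0.00392767 = 2685.61 × 1.00393539 = $2696.1789
Market $2794.61 > fair $2696.1789: forward overpriced → cash-and-carry (buy spot, short the forward).
At maturity, profit = |F_mkt − F*| = |2794.61 − 2696.1789| = $98.43 per troy ounce

$98.43 per troy ounce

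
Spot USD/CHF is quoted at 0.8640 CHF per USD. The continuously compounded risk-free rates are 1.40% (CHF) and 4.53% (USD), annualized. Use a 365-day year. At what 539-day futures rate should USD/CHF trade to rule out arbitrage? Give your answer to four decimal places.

F = S·e^((r_CHF − r_USD)T) = 0.8640 · e^((0.0140 − 0.0453) × 539/365)
= 0.8640 · e^-0.046221 = 0.8640 × 0.954831
F = 0.8250 CHF per USD

0.8250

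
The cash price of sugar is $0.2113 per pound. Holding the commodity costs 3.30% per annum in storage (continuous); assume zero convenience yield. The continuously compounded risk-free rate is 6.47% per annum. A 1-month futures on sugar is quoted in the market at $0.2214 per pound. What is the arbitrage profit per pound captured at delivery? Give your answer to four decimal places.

$0.0084 per pound

Fair futures: F* = S·e^(carry·T), with carry = (r + u) = 0.0647 + 0.0330 = 0.0977
F* = 0.2113 · e^(0.0977 × 1/12) = 0.2113 · e^0.008142 = 0.2113 × 1.008175 = $0.2130
Market $0.2214 > fair $0.2130: forward overpriced → cash-and-carry (buy spot, short the forward).
At maturity, profit = |F_mkt − F*| = |0.2214 − 0.2130| = $0.0084 per pound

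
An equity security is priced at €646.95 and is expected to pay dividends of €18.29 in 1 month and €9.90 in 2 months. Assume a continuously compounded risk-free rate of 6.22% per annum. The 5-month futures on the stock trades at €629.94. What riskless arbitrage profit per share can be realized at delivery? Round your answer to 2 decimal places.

PV(dividends) I = 18.29·e^(−0.0622·1/12) + 9.90·e^(−0.0622·2/12) = 27.9933
Fair futures F* = (S − I)·e^(rT) = (646.95 − 27.9933)·e^0.025917 = 618.9567 × 1.026256 = 635.2080
Market €629.94 < fair 635.2080: forward underpriced → reverse cash-and-carry (short the stock, invest proceeds at r, pay the dividends, go long the forward).
Profit at T = |F_mkt − F*| = |629.94 − 635.2080| = €5.27 per share

€5.27 per share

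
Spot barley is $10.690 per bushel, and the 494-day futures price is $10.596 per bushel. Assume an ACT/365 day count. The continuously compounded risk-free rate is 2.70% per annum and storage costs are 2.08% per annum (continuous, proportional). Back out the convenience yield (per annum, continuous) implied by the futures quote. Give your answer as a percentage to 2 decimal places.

5.43%

F = S·e^((r+u−y)T) ⇒ (r+u−y) = ln(F/S)/T
ln(10.596/10.690) = -0.008832; /T ⇒ -0.006526
y = r + u − ln(F/S)/T = 0.0270 + 0.0208 + 0.006526 = 0.054326
y = 5.43%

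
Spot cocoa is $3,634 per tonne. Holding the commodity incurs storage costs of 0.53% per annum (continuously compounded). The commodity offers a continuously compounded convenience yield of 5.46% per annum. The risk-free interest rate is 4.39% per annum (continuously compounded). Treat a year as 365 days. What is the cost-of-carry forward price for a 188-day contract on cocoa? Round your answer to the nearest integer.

$3,624 per tonne

Net carry = r + u − y = 0.0439 + 0.0053 − 0.0546 = -0.0054
F = S·e^((r+u−y)T) = 3634 · e^(-0.0054 × 188/365) = 3634 · e^-0.002781
= 3634 × 0.997223 = $3,624 per tonne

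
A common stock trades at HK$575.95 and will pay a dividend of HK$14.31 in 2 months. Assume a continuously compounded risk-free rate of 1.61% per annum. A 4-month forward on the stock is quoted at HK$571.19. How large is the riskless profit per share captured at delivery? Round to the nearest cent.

HK$6.49 per share

PV(dividends) I = 14.31·e^(−0.0161·2/12) = 14.2717
Fair forward F* = (S − I)·e^(rT) = (575.95 − 14.2717)·e^0.005367 = 561.6783 × 1.005381 = 564.7007
Market HK$571.19 > fair 564.7007: forward overpriced → cash-and-carry (borrow at r, buy the stock and collect the dividends, short the forward).
Profit at T = |F_mkt − F*| = |571.19 − 564.7007| = HK$6.49 per share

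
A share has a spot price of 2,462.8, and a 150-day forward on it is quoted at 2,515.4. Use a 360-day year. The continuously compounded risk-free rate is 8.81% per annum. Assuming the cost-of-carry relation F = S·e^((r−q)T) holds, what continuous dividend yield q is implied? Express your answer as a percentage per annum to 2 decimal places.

3.74%

From F = S·e^((r−q)T): (r − q) = ln(F/S)/T
ln(2515.4/2462.8) = ln(1.021358) = 0.021133
(r − q) = 0.021133 / (150/360) = 0.050719
q = r − ln(F/S)/T = 0.0881 − 0.050719 = 0.037381
q = 3.74%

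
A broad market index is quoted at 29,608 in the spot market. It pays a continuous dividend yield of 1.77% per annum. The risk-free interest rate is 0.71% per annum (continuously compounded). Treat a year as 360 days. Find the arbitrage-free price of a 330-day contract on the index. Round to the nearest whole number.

F = S·e^((r − q)T) = 29608 · e^((0.0071 − 0.0177) × 330/360)
= 29608 · e^-0.009717 = 29608 × 0.990330
F = 29,322

29,322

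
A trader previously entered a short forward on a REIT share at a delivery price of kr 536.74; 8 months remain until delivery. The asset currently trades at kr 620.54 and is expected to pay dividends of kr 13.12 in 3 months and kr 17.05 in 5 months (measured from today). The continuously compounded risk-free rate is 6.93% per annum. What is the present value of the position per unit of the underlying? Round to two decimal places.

PV(remaining dividends) I = 13.12·e^(−0.0693·3/12) + 17.05·e^(−0.0693·5/12) = 29.4594
Current forward F = (S − I)·e^(rT) = (620.54 − 29.4594)·e^(0.0693·8/12) = 591.0806 × 1.047284 = 619.0293
Value (long) = (F − K)·e^(−rT) = (619.0293 − 536.74) × 0.954851 = 78.5740
Short position value = −(long value) = -kr 78.57

-kr 78.57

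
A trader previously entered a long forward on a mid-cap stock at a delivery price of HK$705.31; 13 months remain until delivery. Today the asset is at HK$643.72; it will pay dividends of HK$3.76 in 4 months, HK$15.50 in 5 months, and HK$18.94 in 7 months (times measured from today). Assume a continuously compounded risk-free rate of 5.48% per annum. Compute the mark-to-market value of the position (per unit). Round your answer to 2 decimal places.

-HK$58.12

PV(remaining dividends) I = 3.76·e^(−0.0548·4/12) + 15.50·e^(−0.0548·5/12) + 18.94·e^(−0.0548·7/12) = 37.1862
Current forward F = (S − I)·e^(rT) = (643.72 − 37.1862)·e^(0.0548·13/12) = 606.5338 × 1.061164 = 643.6318
Value (long) = (F − K)·e^(−rT) = (643.6318 − 705.31) × 0.942361 = -58.1231
Value = -HK$58.12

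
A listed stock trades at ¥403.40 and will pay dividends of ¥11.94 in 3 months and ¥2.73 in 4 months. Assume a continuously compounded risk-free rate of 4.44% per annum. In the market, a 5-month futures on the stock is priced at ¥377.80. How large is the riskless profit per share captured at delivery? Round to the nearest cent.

PV(dividends) I = 11.94·e^(−0.0444·3/12) + 2.73·e^(−0.0444·4/12) = 14.4981
Fair futures F* = (S − I)·e^(rT) = (403.40 − 14.4981)·e^0.018500 = 388.9019 × 1.018672 = 396.1635
Market ¥377.80 < fair 396.1635: forward underpriced → reverse cash-and-carry (short the stock, invest proceeds at r, pay the dividends, go long the forward).
Profit at T = |F_mkt − F*| = |377.80 − 396.1635| = ¥18.36 per share

¥18.36 per share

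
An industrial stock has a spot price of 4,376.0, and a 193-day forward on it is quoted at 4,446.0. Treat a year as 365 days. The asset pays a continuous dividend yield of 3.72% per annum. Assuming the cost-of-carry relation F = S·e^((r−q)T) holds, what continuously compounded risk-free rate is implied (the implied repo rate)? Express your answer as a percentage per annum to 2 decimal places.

From F = S·e^((r−q)T): (r − q) = ln(F/S)/T
ln(4446.0/4376.0) = ln(1.015996) = 0.015869
(r − q) = 0.015869 / (193/365) = 0.030011
r = ln(F/S)/T + q = 0.030011 + 0.0372 = 0.067211
r = 6.72%

6.72%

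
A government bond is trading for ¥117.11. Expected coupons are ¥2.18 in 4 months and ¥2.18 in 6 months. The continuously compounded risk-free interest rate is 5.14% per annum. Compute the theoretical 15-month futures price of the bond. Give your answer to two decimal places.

¥120.33

PV(coupons) I = 2.18·e^(−0.0514·4/12) + 2.18·e^(−0.0514·6/12)
I = 2.1430 + 2.1247 = 4.2677
F = (S − I)·e^(rT) = (117.11 − 4.2677) · e^(0.0514·15/12)
= 112.8423 · e^0.064250 = 112.8423 × 1.066359 = ¥120.33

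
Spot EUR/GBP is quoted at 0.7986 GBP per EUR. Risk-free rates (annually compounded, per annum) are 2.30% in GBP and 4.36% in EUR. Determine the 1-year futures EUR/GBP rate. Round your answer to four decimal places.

By covered interest parity, F = S · (1+r_GBP)^T / (1+r_EUR)^T
= 0.7986 × 1.023000 / 1.043600 = 0.7986 × 0.980261
F = 0.7828 GBP per EUR

0.7828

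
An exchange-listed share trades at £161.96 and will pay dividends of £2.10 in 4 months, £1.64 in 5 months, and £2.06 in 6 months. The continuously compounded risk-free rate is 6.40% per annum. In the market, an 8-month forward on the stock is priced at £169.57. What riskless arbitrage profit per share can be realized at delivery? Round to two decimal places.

PV(dividends) I = 2.10·e^(−0.0640·4/12) + 1.64·e^(−0.0640·5/12) + 2.06·e^(−0.0640·6/12) = 5.6476
Fair forward F* = (S − I)·e^(rT) = (161.96 − 5.6476)·e^0.042667 = 156.3124 × 1.043590 = 163.1261
Market £169.57 > fair 163.1261: forward overpriced → cash-and-carry (borrow at r, buy the stock and collect the dividends, short the forward).
Profit at T = |F_mkt − F*| = |169.57 − 163.1261| = £6.44 per share

£6.44 per share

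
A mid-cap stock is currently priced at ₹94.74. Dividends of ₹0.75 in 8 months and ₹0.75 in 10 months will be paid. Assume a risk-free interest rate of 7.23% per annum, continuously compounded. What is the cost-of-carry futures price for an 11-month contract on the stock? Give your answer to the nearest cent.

PV(dividends) I = 0.75·e^(−0.0723·8/12) + 0.75·e^(−0.0723·10/12)
I = 0.7147 + 0.7061 = 1.4208
F = (S − I)·e^(rT) = (94.74 − 1.4208) · e^(0.0723·11/12)
= 93.3192 · e^0.066275 = 93.3192 × 1.068521 = ₹99.71

₹99.71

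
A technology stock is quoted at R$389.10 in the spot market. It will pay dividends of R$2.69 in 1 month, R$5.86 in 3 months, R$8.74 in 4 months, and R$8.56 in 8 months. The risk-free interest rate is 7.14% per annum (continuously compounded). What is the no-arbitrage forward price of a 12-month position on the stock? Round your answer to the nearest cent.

R$390.91

PV(dividends) I = 2.69·e^(−0.0714·1/12) + 5.86·e^(−0.0714·3/12) + 8.74·e^(−0.0714·4/12) + 8.56·e^(−0.0714·8/12)
I = 2.6740 + 5.7563 + 8.5344 + 8.1621 = 25.1268
F = (S − I)·e^(rT) = (389.10 − 25.1268) · e^(0.0714·12/12)
= 363.9732 · e^0.071400 = 363.9732 × 1.074011 = R$390.91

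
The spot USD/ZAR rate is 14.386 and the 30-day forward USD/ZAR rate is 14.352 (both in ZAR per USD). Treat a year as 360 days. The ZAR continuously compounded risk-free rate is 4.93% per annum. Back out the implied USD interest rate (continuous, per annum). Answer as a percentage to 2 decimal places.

F = S·e^((r_ZAR − r_USD)T) ⇒ r_USD = r_ZAR − ln(F/S)/T
ln(14.352/14.386) = -0.002366; /(30/360) = -0.028392
r_USD = 0.0493 + 0.028392 = 0.077692
r_USD = 7.77%

7.77%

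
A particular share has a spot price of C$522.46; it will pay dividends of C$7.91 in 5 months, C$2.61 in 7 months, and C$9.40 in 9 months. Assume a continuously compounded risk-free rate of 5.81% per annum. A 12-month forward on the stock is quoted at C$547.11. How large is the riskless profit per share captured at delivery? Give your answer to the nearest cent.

PV(dividends) I = 7.91·e^(−0.0581·5/12) + 2.61·e^(−0.0581·7/12) + 9.40·e^(−0.0581·9/12) = 19.2430
Fair forward F* = (S − I)·e^(rT) = (522.46 − 19.2430)·e^0.058100 = 503.2170 × 1.059821 = 533.3199
Market C$547.11 > fair 533.3199: forward overpriced → cash-and-carry (borrow at r, buy the stock and collect the dividends, short the forward).
Profit at T = |F_mkt − F*| = |547.11 − 533.3199| = C$13.79 per share

C$13.79 per share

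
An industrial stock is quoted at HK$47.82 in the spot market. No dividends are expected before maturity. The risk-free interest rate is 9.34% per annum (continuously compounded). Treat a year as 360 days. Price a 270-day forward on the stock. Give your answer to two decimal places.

F = S·e^(rT) = 47.82 · e^(0.0934 × 270/360)
= 47.82 · e^0.070050 = 47.82 × 1.072562
F = HK$51.29

HK$51.29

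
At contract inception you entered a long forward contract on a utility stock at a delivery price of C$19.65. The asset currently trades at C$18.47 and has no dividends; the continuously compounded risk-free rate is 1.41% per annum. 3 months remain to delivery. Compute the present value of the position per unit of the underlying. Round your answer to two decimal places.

Current fair forward for the remaining 3 months: F = S·e^(r·T), r = 0.0141
F = 18.47 · e^(0.0141 × 3/12) = 18.47 × 1.003531 = 18.5352
Value of long forward = (F − K)·e^(−rT) = (18.5352 − 19.65) · e^(−0.0141·3/12)
= -1.1148 × 0.996481 = -1.11

-C$1.11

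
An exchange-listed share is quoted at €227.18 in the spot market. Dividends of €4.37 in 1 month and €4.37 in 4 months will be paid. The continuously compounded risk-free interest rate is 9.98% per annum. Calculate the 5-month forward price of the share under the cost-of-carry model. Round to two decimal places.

€227.90

PV(dividends) I = 4.37·e^(−0.0998·1/12) + 4.37·e^(−0.0998·4/12)
I = 4.3338 + 4.2270 = 8.5608
F = (S − I)·e^(rT) = (227.18 − 8.5608) · e^(0.0998·5/12)
= 218.6192 · e^0.041583 = 218.6192 × 1.042460 = €227.90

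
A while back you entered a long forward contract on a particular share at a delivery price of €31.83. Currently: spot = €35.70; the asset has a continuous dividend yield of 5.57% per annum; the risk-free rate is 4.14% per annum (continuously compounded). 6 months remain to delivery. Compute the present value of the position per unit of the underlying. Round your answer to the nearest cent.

Current fair forward for the remaining 6 months: F = S·e^((r − q)·T), (r − q) = 0.0414 − 0.0557 = -0.0143
F = 35.70 · e^(-0.0143 × 6/12) = 35.70 × 0.992876 = 35.4457
Value of long forward = (F − K)·e^(−rT) = (35.4457 − 31.83) · e^(−0.0414·6/12)
= 3.6157 × 0.979513 = 3.54

€3.54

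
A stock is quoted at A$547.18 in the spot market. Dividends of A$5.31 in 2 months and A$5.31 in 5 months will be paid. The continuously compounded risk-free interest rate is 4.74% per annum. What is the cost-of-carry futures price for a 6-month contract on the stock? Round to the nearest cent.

PV(dividends) I = 5.31·e^(−0.0474·2/12) + 5.31·e^(−0.0474·5/12)
I = 5.2682 + 5.2062 = 10.4744
F = (S − I)·e^(rT) = (547.18 − 10.4744) · e^(0.0474·6/12)
= 536.7056 · e^0.023700 = 536.7056 × 1.023983 = A$549.58

A$549.58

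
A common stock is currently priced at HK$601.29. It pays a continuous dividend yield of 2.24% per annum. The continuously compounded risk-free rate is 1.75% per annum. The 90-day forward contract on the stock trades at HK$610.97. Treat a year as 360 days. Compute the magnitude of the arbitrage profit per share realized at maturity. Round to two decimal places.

Fair forward: F* = S·e^(carry·T), with carry = (r − q) = 0.0175 − 0.0224 = -0.0049
F* = 601.29 · e^(-0.0049 × 90/360) = 601.29 · e^-0.001225 = 601.29 × 0.998776 = HK$600.5540
Market HK$610.97 > fair HK$600.5540: forward overpriced → cash-and-carry (buy spot, short the forward).
At maturity, profit = |F_mkt − F*| = |610.97 − 600.5540| = HK$10.42 per share

HK$10.42 per share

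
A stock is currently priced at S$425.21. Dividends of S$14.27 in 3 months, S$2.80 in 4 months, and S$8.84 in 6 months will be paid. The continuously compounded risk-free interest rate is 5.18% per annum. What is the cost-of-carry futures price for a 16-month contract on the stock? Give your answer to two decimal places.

S$428.34

PV(dividends) I = 14.27·e^(−0.0518·3/12) + 2.80·e^(−0.0518·4/12) + 8.84·e^(−0.0518·6/12)
I = 14.0864 + 2.7521 + 8.6140 = 25.4525
F = (S − I)·e^(rT) = (425.21 − 25.4525) · e^(0.0518·16/12)
= 399.7575 · e^0.069067 = 399.7575 × 1.071508 = S$428.34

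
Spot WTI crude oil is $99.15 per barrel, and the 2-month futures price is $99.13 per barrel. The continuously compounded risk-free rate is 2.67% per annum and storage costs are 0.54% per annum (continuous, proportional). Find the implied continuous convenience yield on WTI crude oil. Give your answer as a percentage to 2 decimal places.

3.33%

F = S·e^((r+u−y)T) ⇒ (r+u−y) = ln(F/S)/T
ln(99.13/99.15) = -0.000202; /T ⇒ -0.001212
y = r + u − ln(F/S)/T = 0.0267 + 0.0054 + 0.001212 = 0.033312
y = 3.33%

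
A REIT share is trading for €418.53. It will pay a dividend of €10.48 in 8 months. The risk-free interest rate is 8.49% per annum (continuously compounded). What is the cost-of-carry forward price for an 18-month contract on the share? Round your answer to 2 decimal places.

PV(dividends) I = 10.48·e^(−0.0849·8/12)
I = 9.9033
F = (S − I)·e^(rT) = (418.53 − 9.9033) · e^(0.0849·18/12)
= 408.6267 · e^0.127350 = 408.6267 × 1.135814 = €464.12

€464.12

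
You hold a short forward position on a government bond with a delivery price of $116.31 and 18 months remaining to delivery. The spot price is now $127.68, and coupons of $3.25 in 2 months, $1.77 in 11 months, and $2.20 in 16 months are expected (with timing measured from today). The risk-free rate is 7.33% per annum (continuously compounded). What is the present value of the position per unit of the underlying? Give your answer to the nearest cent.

-$16.62

PV(remaining coupons) I = 3.25·e^(−0.0733·2/12) + 1.77·e^(−0.0733·11/12) + 2.20·e^(−0.0733·16/12) = 6.8607
Current forward F = (S − I)·e^(rT) = (127.68 − 6.8607)·e^(0.0733·18/12) = 120.8193 × 1.116222 = 134.8612
Value (long) = (F − K)·e^(−rT) = (134.8612 − 116.31) × 0.895879 = 16.6196
Short position value = −(long value) = -$16.62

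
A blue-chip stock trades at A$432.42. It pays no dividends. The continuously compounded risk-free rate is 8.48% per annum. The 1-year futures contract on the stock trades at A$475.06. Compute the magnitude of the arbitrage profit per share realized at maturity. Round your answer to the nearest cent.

A$4.37 per share

Fair futures: F* = S·e^(carry·T), with carry = r = 0.0848
F* = 432.42 · e^(0.0848 × 1) = 432.42 · e^0.084800 = 432.42 × 1.088499 = A$470.6887
Market A$475.06 > fair A$470.6887: forward overpriced → cash-and-carry (buy spot, short the forward).
At maturity, profit = |F_mkt − F*| = |475.06 − 470.6887| = A$4.37 per share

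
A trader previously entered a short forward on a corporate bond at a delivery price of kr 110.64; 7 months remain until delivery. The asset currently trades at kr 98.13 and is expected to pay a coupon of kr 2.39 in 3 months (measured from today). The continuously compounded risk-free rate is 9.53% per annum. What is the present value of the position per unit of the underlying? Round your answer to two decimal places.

PV(remaining coupons) I = 2.39·e^(−0.0953·3/12) = 2.3337
Current forward F = (S − I)·e^(rT) = (98.13 − 2.3337)·e^(0.0953·7/12) = 95.7963 × 1.057166 = 101.2726
Value (long) = (F − K)·e^(−rT) = (101.2726 − 110.64) × 0.945925 = -8.8609
Short position value = −(long value) = kr 8.86

kr 8.86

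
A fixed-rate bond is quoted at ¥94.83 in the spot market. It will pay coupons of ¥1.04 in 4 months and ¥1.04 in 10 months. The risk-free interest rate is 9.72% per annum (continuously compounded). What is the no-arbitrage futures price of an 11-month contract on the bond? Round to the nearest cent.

¥101.52

PV(coupons) I = 1.04·e^(−0.0972·4/12) + 1.04·e^(−0.0972·10/12)
I = 1.0068 + 0.9591 = 1.9659
F = (S − I)·e^(rT) = (94.83 − 1.9659) · e^(0.0972·11/12)
= 92.8641 · e^0.089100 = 92.8641 × 1.093190 = ¥101.52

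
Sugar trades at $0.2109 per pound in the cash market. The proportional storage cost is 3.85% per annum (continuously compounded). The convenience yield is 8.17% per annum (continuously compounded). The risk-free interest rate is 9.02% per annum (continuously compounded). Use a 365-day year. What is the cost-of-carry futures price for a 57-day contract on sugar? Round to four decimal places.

$0.2125 per pound

Net carry = r + u − y = 0.0902 + 0.0385 − 0.0817 = 0.0470
F = S·e^((r+u−y)T) = 0.2109 · e^(0.0470 × 57/365) = 0.2109 · e^0.007340
= 0.2109 × 1.007367 = $0.2125 per pound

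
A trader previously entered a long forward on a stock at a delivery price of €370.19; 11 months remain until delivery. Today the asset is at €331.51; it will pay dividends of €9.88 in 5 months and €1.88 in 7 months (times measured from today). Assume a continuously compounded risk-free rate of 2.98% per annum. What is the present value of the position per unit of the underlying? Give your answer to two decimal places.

-€40.31

PV(remaining dividends) I = 9.88·e^(−0.0298·5/12) + 1.88·e^(−0.0298·7/12) = 11.6057
Current forward F = (S − I)·e^(rT) = (331.51 − 11.6057)·e^(0.0298·11/12) = 319.9043 × 1.027693 = 328.7634
Value (long) = (F − K)·e^(−rT) = (328.7634 − 370.19) × 0.973053 = -40.3103
Value = -€40.31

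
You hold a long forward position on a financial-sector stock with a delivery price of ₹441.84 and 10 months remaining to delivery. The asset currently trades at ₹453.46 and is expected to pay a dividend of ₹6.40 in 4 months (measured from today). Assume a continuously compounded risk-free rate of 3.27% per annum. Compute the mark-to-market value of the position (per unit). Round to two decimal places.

₹17.17

PV(remaining dividends) I = 6.40·e^(−0.0327·4/12) = 6.3306
Current forward F = (S − I)·e^(rT) = (453.46 − 6.3306)·e^(0.0327·10/12) = 447.1294 × 1.027625 = 459.4813
Value (long) = (F − K)·e^(−rT) = (459.4813 − 441.84) × 0.973118 = 17.1671
Value = ₹17.17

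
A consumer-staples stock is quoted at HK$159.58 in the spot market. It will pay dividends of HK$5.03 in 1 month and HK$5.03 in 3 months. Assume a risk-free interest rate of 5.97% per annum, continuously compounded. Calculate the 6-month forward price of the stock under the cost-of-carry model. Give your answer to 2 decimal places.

PV(dividends) I = 5.03·e^(−0.0597·1/12) + 5.03·e^(−0.0597·3/12)
I = 5.0050 + 4.9555 = 9.9605
F = (S − I)·e^(rT) = (159.58 − 9.9605) · e^(0.0597·6/12)
= 149.6195 · e^0.029850 = 149.6195 × 1.030300 = HK$154.15

HK$154.15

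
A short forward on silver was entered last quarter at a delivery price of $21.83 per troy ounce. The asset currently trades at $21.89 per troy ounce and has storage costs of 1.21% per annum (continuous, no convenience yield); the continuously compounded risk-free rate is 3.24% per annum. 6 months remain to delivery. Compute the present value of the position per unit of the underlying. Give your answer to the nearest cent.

Current fair forward for the remaining 6 months: F = S·e^((r + u)·T), (r + u) = 0.0324 + 0.0121 = 0.0445
F = 21.89 · e^(0.0445 × 6/12) = 21.89 × 1.022499 = 22.3825
Value of long forward = (F − K)·e^(−rT) = (22.3825 − 21.83) · e^(−0.0324·6/12)
= 0.5525 × 0.983931 = 0.54
Short position value = −(long value) = -$0.54

-$0.54 per troy ounce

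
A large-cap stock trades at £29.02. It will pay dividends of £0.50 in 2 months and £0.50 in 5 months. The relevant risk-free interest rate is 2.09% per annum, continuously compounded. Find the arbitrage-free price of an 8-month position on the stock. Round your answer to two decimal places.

PV(dividends) I = 0.50·e^(−0.0209·2/12) + 0.50·e^(−0.0209·5/12)
I = 0.4983 + 0.4957 = 0.9940
F = (S − I)·e^(rT) = (29.02 − 0.9940) · e^(0.0209·8/12)
= 28.0260 · e^0.013933 = 28.0260 × 1.014031 = £28.42

£28.42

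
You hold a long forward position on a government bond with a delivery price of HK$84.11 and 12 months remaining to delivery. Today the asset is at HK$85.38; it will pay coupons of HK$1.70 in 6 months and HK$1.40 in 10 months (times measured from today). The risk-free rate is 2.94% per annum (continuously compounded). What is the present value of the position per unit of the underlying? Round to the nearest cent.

HK$0.67

PV(remaining coupons) I = 1.70·e^(−0.0294·6/12) + 1.40·e^(−0.0294·10/12) = 3.0413
Current forward F = (S − I)·e^(rT) = (85.38 − 3.0413)·e^(0.0294·12/12) = 82.3387 × 1.029836 = 84.7954
Value (long) = (F − K)·e^(−rT) = (84.7954 − 84.11) × 0.971028 = 0.6655
Value = HK$0.67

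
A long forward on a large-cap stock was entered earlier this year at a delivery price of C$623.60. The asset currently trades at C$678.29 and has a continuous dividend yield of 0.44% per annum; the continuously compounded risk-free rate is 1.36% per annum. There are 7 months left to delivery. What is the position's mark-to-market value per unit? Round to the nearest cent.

Current fair forward for the remaining 7 months: F = S·e^((r − q)·T), (r − q) = 0.0136 − 0.0044 = 0.0092
F = 678.29 · e^(0.0092 × 7/12) = 678.29 × 1.005381 = 681.9399
Value of long forward = (F − K)·e^(−rT) = (681.9399 − 623.60) · e^(−0.0136·7/12)
= 58.3399 × 0.992098 = 57.88

C$57.88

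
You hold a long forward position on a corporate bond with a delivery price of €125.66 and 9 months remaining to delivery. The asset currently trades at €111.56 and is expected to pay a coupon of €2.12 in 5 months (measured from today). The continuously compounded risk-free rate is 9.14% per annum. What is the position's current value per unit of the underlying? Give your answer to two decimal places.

-€7.82

PV(remaining coupons) I = 2.12·e^(−0.0914·5/12) = 2.0408
Current forward F = (S − I)·e^(rT) = (111.56 − 2.0408)·e^(0.0914·9/12) = 109.5192 × 1.070954 = 117.2900
Value (long) = (F − K)·e^(−rT) = (117.2900 − 125.66) × 0.933747 = -7.8155
Value = -€7.82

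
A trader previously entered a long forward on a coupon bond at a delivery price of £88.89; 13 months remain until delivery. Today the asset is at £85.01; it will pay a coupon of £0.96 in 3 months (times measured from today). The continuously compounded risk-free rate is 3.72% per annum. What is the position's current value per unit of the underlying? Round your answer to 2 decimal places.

PV(remaining coupons) I = 0.96·e^(−0.0372·3/12) = 0.9511
Current forward F = (S − I)·e^(rT) = (85.01 − 0.9511)·e^(0.0372·13/12) = 84.0589 × 1.041123 = 87.5157
Value (long) = (F − K)·e^(−rT) = (87.5157 − 88.89) × 0.960501 = -1.3200
Value = -£1.32

-£1.32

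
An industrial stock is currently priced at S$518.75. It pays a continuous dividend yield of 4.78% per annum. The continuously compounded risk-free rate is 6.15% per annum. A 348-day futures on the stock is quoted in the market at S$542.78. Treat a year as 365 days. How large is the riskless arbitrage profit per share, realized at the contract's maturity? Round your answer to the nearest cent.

S$17.21 per share

Fair futures: F* = S·e^(carry·T), with carry = (r − q) = 0.0615 − 0.0478 = 0.0137
F* = 518.75 · e^(0.0137 × 348/365) = 518.75 · e^0.013062 = 518.75 × 1.013148 = S$525.5705
Market S$542.78 > fair S$525.5705: forward overpriced → cash-and-carry (buy spot, short the forward).
At maturity, profit = |F_mkt − F*| = |542.78 − 525.5705| = S$17.21 per share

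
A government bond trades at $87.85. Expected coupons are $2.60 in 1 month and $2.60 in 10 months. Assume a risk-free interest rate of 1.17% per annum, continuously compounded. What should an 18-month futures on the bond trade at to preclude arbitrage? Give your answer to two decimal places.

PV(coupons) I = 2.60·e^(−0.0117·1/12) + 2.60·e^(−0.0117·10/12)
I = 2.5975 + 2.5748 = 5.1723
F = (S − I)·e^(rT) = (87.85 − 5.1723) · e^(0.0117·18/12)
= 82.6777 · e^0.017550 = 82.6777 × 1.017705 = $84.14

$84.14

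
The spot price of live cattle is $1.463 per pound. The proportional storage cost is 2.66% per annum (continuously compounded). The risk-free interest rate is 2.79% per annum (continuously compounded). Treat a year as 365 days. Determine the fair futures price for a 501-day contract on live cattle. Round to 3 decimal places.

$1.577 per pound

Net carry = r + u − y = 0.0279 + 0.0266 − 0.0000 = 0.0545
F = S·e^((r+u−y)T) = 1.463 · e^(0.0545 × 501/365) = 1.463 · e^0.074807
= 1.463 × 1.077676 = $1.577 per pound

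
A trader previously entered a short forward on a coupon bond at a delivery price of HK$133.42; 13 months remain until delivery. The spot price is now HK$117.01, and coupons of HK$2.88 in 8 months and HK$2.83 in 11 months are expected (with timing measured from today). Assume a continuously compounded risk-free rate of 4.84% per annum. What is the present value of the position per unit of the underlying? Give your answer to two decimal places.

PV(remaining coupons) I = 2.88·e^(−0.0484·8/12) + 2.83·e^(−0.0484·11/12) = 5.4957
Current forward F = (S − I)·e^(rT) = (117.01 − 5.4957)·e^(0.0484·13/12) = 111.5143 × 1.053832 = 117.5173
Value (long) = (F − K)·e^(−rT) = (117.5173 − 133.42) × 0.948918 = -15.0904
Short position value = −(long value) = HK$15.09

HK$15.09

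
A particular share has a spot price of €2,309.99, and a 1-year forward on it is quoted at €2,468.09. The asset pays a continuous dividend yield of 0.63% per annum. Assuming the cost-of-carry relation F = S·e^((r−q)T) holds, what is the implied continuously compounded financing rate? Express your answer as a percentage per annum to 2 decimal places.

7.25%

From F = S·e^((r−q)T): (r − q) = ln(F/S)/T
ln(2468.09/2309.99) = ln(1.068442) = 0.066202
(r − q) = 0.066202 / (12/12) = 0.066202
r = ln(F/S)/T + q = 0.066202 + 0.0063 = 0.072502
r = 7.25%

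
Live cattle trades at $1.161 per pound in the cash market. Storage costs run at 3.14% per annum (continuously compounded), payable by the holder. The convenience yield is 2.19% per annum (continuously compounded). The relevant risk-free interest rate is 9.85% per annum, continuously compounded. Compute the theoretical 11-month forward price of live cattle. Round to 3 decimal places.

Net carry = r + u − y = 0.0985 + 0.0314 − 0.0219 = 0.1080
F = S·e^((r+u−y)T) = 1.161 · e^(0.1080 × 11/12) = 1.161 · e^0.099000
= 1.161 × 1.104066 = $1.282 per pound

$1.282 per pound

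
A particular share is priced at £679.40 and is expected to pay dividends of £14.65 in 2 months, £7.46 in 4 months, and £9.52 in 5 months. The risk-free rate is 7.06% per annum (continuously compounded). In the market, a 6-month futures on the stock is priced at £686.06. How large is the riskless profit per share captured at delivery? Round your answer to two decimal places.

PV(dividends) I = 14.65·e^(−0.0706·2/12) + 7.46·e^(−0.0706·4/12) + 9.52·e^(−0.0706·5/12) = 31.0092
Fair futures F* = (S − I)·e^(rT) = (679.40 − 31.0092)·e^0.035300 = 648.3908 × 1.035930 = 671.6875
Market £686.06 > fair 671.6875: forward overpriced → cash-and-carry (borrow at r, buy the stock and collect the dividends, short the forward).
Profit at T = |F_mkt − F*| = |686.06 − 671.6875| = £14.37 per share

£14.37 per share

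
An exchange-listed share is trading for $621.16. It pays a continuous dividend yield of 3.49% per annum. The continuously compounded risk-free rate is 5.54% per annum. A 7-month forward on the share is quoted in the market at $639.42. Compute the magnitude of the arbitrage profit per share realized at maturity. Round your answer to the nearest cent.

$10.79 per share

Fair forward: F* = S·e^(carry·T), with carry = (r − q) = 0.0554 − 0.0349 = 0.0205
F* = 621.16 · e^(0.0205 × 7/12) = 621.16 · e^0.011958 = 621.16 × 1.012030 = $628.6326
Market $639.42 > fair $628.6326: forward overpriced → cash-and-carry (buy spot, short the forward).
At maturity, profit = |F_mkt − F*| = |639.42 − 628.6326| = $10.79 per share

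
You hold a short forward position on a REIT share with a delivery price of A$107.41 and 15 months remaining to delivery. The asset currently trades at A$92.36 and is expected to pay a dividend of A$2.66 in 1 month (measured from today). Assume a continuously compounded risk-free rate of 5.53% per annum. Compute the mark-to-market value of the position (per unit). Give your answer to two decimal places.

A$10.52

PV(remaining dividends) I = 2.66·e^(−0.0553·1/12) = 2.6478
Current forward F = (S − I)·e^(rT) = (92.36 − 2.6478)·e^(0.0553·15/12) = 89.7122 × 1.071570 = 96.1329
Value (long) = (F − K)·e^(−rT) = (96.1329 − 107.41) × 0.933210 = -10.5239
Short position value = −(long value) = A$10.52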